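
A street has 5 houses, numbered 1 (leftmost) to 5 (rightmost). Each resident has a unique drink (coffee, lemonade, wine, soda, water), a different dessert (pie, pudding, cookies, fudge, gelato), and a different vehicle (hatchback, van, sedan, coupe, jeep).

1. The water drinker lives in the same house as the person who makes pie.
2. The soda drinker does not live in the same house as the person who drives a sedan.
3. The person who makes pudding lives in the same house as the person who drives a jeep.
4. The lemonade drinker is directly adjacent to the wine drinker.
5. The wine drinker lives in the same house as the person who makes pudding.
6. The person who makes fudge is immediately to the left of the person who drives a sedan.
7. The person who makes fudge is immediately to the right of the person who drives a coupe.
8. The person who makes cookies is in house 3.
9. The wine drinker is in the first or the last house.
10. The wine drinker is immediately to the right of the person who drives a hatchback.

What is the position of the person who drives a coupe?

The person who makes cookies is in house 3 (clue 8).
Clue 10: the wine drinker is in house 5.
By clue 10, the person who drives a hatchback is in house 4.
The lemonade drinker is in house 4 (clue 4).
The person who makes pudding is in house 5 (clue 5).
From clue 3, the person who drives a jeep must be in house 5.
House 2's vehicle must be van (nothing else left).
Clue 6 places the person who makes fudge in house 2.
From clue 7, the person who drives a coupe must be in house 1.
House 3 drink: only coffee fits.
So house 4 gets gelato for dessert.
So house 3 gets sedan for vehicle.
By clue 1, the water drinker is in house 1.
That leaves soda as the drink for house 2.
So house 1 gets pie for dessert.
So: house 1 = water/pie/coupe, house 2 = soda/fudge/van, house 3 = coffee/cookies/sedan, house 4 = lemonade/gelato/hatchback, house 5 = wine/pudding/jeep.

1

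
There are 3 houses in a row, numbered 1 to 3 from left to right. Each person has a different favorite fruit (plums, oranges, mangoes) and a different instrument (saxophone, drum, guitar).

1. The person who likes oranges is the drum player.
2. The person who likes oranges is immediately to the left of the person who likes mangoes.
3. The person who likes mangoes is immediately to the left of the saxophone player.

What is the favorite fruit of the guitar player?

mangoes

The person who likes mangoes is in house 2 (clue 3).
By clue 3, the saxophone player is in house 3.
That leaves plums as the favorite fruit for house 3.
Clue 1: the drum player is in house 1.
That leaves oranges as the favorite fruit for house 1.
So house 2 gets guitar for instrument.
So: house 1 = oranges/drum, house 2 = mangoes/guitar, house 3 = plums/saxophone.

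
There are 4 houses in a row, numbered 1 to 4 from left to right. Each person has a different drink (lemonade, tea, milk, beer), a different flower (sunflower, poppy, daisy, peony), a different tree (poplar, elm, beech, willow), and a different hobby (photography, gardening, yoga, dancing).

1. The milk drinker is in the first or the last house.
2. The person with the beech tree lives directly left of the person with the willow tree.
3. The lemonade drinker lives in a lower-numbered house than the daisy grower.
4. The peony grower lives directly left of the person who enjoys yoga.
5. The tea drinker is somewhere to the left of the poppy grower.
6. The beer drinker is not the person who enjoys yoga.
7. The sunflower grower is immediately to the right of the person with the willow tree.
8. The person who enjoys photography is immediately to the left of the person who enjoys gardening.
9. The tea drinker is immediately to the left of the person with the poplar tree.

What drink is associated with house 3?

beer

The only flower still possible for house 1 is peony.
The person who enjoys yoga is in house 2 (clue 4).
Clue 8: the person who enjoys photography is in house 3.
Clue 8 places the person who enjoys gardening in house 4.
House 1's hobby must be dancing (nothing else left).
The milk drinker is narrowed to house 1 or 4; consider each.
Placing it in house 1 leads to a contradiction, so it's in house 4.
The beer drinker is narrowed to house 1 or 3; consider each.
Placing it in house 1 leads to a contradiction, so it's in house 3.
House 4's tree must be elm (nothing else left).
House 1 tree: only beech fits.
By clue 2, the person with the willow tree is in house 2.
Clue 7 places the sunflower grower in house 3.
That leaves poplar as the tree for house 3.
Clue 9 places the tea drinker in house 2.
That leaves lemonade as the drink for house 1.
Clue 5 places the poppy grower in house 4.
House 2's flower must be daisy (nothing else left).
So: house 1 = lemonade/peony/beech/dancing, house 2 = tea/daisy/willow/yoga, house 3 = beer/sunflower/poplar/photography, house 4 = milk/poppy/elm/gardening.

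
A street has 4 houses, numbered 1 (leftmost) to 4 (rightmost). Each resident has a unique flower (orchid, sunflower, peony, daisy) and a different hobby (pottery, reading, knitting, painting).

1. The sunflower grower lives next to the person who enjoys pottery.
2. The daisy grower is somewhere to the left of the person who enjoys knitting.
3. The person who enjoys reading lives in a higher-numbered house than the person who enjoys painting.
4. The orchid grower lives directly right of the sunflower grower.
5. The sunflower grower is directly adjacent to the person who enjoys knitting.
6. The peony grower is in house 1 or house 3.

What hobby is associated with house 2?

That leaves orchid as the flower for house 4.
The sunflower grower is in house 3 (clue 4).
House 1 flower: only peony fits.
The only flower still possible for house 2 is daisy.
By clue 2, the person who enjoys knitting is in house 4.
House 1's hobby must be painting (nothing else left).
House 3's hobby must be reading (nothing else left).
The only hobby still possible for house 2 is pottery.
So: house 1 = peony/painting, house 2 = daisy/pottery, house 3 = sunflower/reading, house 4 = orchid/knitting.

pottery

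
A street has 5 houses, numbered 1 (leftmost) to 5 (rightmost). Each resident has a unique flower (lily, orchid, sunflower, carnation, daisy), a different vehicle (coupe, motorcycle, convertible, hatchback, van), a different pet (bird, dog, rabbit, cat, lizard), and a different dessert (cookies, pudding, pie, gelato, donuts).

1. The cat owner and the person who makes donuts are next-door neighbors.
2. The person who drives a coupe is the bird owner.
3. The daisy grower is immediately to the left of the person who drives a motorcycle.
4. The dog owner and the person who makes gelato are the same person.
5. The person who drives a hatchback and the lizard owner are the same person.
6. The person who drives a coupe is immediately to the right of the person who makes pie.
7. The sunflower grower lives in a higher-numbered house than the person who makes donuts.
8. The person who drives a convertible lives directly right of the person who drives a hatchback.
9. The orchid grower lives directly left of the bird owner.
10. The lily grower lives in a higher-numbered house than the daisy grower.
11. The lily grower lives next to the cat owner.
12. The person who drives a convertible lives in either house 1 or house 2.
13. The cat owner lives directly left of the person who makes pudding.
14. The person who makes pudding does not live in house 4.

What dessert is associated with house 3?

The person who drives a convertible is in house 2 (clue 12).
From clue 8, the person who drives a hatchback must be in house 1.
So house 1 gets carnation for flower.
By clue 5, the lizard owner is in house 1.
The lily grower is narrowed to house 3 or 5; consider each.
Placing it in house 5 leads to a contradiction, so it's in house 3.
From clue 10, the daisy grower must be in house 2.
House 5's flower must be sunflower (nothing else left).
Clue 3: the person who drives a motorcycle is in house 3.
From clue 9, the bird owner must be in house 5.
The only flower still possible for house 4 is orchid.
The person who drives a coupe is in house 5 (clue 2).
The person who makes pie is in house 4 (clue 6).
The only vehicle still possible for house 4 is van.
The cat owner is narrowed to house 2 or 4; consider each.
Placing it in house 2 leads to a contradiction, so it's in house 4.
From clue 1, the person who makes donuts must be in house 3.
By clue 13, the person who makes pudding is in house 5.
So house 1 gets cookies for dessert.
House 2 dessert: only gelato fits.
From clue 4, the dog owner must be in house 2.
So house 3 gets rabbit for pet.
So: house 1 = carnation/hatchback/lizard/cookies, house 2 = daisy/convertible/dog/gelato, house 3 = lily/motorcycle/rabbit/donuts, house 4 = orchid/van/cat/pie, house 5 = sunflower/coupe/bird/pudding.

donuts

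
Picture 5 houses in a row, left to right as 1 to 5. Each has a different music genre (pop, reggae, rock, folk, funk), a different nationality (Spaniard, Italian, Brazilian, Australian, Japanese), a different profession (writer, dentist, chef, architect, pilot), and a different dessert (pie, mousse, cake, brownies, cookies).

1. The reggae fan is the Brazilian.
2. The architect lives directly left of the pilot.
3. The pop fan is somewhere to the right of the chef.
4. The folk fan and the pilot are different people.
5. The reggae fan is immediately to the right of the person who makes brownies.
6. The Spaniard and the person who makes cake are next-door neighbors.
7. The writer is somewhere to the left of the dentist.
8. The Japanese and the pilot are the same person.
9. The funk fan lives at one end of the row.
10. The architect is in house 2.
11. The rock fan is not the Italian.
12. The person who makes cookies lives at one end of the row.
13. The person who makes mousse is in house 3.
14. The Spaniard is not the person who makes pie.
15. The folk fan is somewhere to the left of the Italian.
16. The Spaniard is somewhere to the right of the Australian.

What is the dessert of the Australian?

brownies

The architect is in house 2 (clue 10).
From clue 13, the person who makes mousse must be in house 3.
By clue 2, the pilot is in house 3.
Clue 8: the Japanese is in house 3.
House 1's nationality must be Australian (nothing else left).
House 5 profession: only dentist fits.
The only dessert still possible for house 2 is pie.
The funk fan is narrowed to house 1 or 5; consider each.
Placing it in house 1 leads to a contradiction, so it's in house 5.
Clue 1: the Brazilian is in house 2.
By clue 3, the chef is in house 1.
By clue 5, the person who makes brownies is in house 1.
House 2's music genre must be reggae (nothing else left).
That leaves writer as the profession for house 4.
That leaves cake as the dessert for house 4.
House 5 dessert: only cookies fits.
Clue 6 places the Spaniard in house 5.
So house 4 gets Italian for nationality.
The folk fan is in house 1 (clue 15).
That leaves pop as the music genre for house 4.
House 3's music genre must be rock (nothing else left).
So: house 1 = folk/Australian/chef/brownies, house 2 = reggae/Brazilian/architect/pie, house 3 = rock/Japanese/pilot/mousse, house 4 = pop/Italian/writer/cake, house 5 = funk/Spaniard/dentist/cookies.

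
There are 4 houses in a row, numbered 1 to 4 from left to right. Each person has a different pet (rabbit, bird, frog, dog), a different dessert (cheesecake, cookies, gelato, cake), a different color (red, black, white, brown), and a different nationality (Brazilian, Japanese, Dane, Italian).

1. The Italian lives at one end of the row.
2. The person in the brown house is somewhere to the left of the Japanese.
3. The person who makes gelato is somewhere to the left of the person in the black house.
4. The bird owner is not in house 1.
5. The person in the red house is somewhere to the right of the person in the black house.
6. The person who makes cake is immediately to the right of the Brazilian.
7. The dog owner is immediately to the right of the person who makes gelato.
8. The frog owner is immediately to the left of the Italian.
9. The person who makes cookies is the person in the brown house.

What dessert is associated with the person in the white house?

By clue 8, the frog owner is in house 3.
From clue 8, the Italian must be in house 4.
House 1's pet must be rabbit (nothing else left).
From clue 7, the dog owner must be in house 2.
Clue 7 places the person who makes gelato in house 1.
House 4 pet: only bird fits.
From clue 9, the person in the brown house must be in house 2.
House 2 dessert: only cookies fits.
House 1 color: only white fits.
House 4's color must be red (nothing else left).
Clue 2 places the Japanese in house 3.
The only color still possible for house 3 is black.
House 1's nationality must be Dane (nothing else left).
That leaves Brazilian as the nationality for house 2.
Clue 6: the person who makes cake is in house 3.
The only dessert still possible for house 4 is cheesecake.
So: house 1 = rabbit/gelato/white/Dane, house 2 = dog/cookies/brown/Brazilian, house 3 = frog/cake/black/Japanese, house 4 = bird/cheesecake/red/Italian.

gelato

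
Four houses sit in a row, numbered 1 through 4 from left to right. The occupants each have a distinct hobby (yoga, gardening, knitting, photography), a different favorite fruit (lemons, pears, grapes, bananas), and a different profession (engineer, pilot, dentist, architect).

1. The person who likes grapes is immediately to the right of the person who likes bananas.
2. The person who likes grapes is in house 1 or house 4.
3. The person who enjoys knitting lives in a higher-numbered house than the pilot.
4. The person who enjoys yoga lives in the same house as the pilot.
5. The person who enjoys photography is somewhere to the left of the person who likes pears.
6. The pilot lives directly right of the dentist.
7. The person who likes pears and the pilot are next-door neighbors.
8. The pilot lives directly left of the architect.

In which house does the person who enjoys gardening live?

From clue 2, the person who likes grapes must be in house 4.
By clue 1, the person who likes bananas is in house 3.
House 1's favorite fruit must be lemons (nothing else left).
House 2's favorite fruit must be pears (nothing else left).
From clue 5, the person who enjoys photography must be in house 1.
Clue 7: the pilot is in house 3.
By clue 8, the architect is in house 4.
The person who enjoys knitting is in house 4 (clue 3).
From clue 4, the person who enjoys yoga must be in house 3.
By clue 6, the dentist is in house 2.
So house 2 gets gardening for hobby.
House 1's profession must be engineer (nothing else left).
So: house 1 = photography/lemons/engineer, house 2 = gardening/pears/dentist, house 3 = yoga/bananas/pilot, house 4 = knitting/grapes/architect.

2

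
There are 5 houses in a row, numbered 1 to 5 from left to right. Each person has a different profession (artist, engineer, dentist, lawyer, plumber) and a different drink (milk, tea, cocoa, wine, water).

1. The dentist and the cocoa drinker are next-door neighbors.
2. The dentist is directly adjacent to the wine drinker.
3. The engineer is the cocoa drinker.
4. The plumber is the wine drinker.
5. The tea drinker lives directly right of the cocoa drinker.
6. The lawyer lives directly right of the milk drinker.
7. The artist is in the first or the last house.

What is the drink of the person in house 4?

tea

The artist is narrowed to house 1 or 5; consider each.
Placing it in house 5 leads to a contradiction, so it's in house 1.
The engineer is narrowed to house 2 or 3 or 4; consider each.
Placing it in house 2 and house 4 leads to a contradiction, so it's in house 3.
The cocoa drinker is in house 3 (clue 3).
Clue 5: the tea drinker is in house 4.
The dentist is in house 4 (clue 2).
Clue 2 places the wine drinker in house 5.
By clue 4, the plumber is in house 5.
Clue 6: the lawyer is in house 2.
Clue 6 places the milk drinker in house 1.
House 2 drink: only water fits.
So: house 1 = artist/milk, house 2 = lawyer/water, house 3 = engineer/cocoa, house 4 = dentist/tea, house 5 = plumber/wine.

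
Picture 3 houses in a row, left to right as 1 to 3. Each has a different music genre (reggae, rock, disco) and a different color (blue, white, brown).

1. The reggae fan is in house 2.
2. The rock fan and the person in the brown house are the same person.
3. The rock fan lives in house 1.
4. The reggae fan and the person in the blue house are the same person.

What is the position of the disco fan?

The reggae fan is in house 2 (clue 1).
From clue 3, the rock fan must be in house 1.
From clue 4, the person in the blue house must be in house 2.
House 3's music genre must be disco (nothing else left).
Clue 2: the person in the brown house is in house 1.
The only color still possible for house 3 is white.
So: house 1 = rock/brown, house 2 = reggae/blue, house 3 = disco/white.

3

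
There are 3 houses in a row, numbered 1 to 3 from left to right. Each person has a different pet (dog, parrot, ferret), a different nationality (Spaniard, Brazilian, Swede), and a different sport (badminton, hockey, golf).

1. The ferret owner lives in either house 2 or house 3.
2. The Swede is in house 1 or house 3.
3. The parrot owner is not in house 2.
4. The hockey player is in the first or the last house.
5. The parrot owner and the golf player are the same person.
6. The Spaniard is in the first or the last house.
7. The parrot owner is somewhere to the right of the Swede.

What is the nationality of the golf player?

Spaniard

By clue 7, the parrot owner is in house 3.
The Swede is in house 1 (clue 7).
House 1's pet must be dog (nothing else left).
House 2 pet: only ferret fits.
House 2's nationality must be Brazilian (nothing else left).
House 3's nationality must be Spaniard (nothing else left).
House 2 sport: only badminton fits.
By clue 5, the golf player is in house 3.
House 1 sport: only hockey fits.
So: house 1 = dog/Swede/hockey, house 2 = ferret/Brazilian/badminton, house 3 = parrot/Spaniard/golf.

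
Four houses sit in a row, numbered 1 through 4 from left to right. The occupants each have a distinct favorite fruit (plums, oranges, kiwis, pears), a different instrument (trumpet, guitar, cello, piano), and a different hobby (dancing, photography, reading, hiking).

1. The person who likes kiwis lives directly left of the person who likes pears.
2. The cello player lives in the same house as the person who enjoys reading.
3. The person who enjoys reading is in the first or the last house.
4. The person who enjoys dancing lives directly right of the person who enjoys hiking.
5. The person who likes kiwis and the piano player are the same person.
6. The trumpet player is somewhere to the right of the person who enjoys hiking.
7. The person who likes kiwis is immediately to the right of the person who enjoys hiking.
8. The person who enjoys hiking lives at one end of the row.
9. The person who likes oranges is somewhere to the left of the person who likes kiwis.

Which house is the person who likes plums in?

4

Clue 8: the person who enjoys hiking is in house 1.
From clue 2, the cello player must be in house 4.
From clue 4, the person who enjoys dancing must be in house 2.
Clue 7 places the person who likes kiwis in house 2.
By clue 9, the person who likes oranges is in house 1.
House 1's instrument must be guitar (nothing else left).
So house 3 gets photography for hobby.
So house 4 gets reading for hobby.
Clue 1: the person who likes pears is in house 3.
Clue 5: the piano player is in house 2.
The only favorite fruit still possible for house 4 is plums.
House 3 instrument: only trumpet fits.
So: house 1 = oranges/guitar/hiking, house 2 = kiwis/piano/dancing, house 3 = pears/trumpet/photography, house 4 = plums/cello/reading.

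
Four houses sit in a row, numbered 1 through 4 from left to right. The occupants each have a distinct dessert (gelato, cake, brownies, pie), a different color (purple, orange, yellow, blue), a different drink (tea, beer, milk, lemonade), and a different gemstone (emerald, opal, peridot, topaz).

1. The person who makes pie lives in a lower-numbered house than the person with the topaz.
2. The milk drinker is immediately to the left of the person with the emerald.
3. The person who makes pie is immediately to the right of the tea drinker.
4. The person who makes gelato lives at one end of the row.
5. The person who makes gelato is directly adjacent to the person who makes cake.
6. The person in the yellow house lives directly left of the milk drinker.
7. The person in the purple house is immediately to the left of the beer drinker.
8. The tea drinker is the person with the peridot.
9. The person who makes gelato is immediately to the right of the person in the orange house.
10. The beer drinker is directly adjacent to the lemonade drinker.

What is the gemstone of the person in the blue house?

topaz

The person who makes gelato is in house 4 (clue 9).
Clue 9 places the person in the orange house in house 3.
House 1 dessert: only brownies fits.
House 4 color: only blue fits.
By clue 5, the person who makes cake is in house 3.
That leaves pie as the dessert for house 2.
House 4's drink must be lemonade (nothing else left).
From clue 3, the tea drinker must be in house 1.
Clue 8: the person with the peridot is in house 1.
Clue 10: the beer drinker is in house 3.
The only drink still possible for house 2 is milk.
So house 2 gets opal for gemstone.
Clue 2: the person with the emerald is in house 3.
From clue 6, the person in the yellow house must be in house 1.
From clue 7, the person in the purple house must be in house 2.
The only gemstone still possible for house 4 is topaz.
So: house 1 = brownies/yellow/tea/peridot, house 2 = pie/purple/milk/opal, house 3 = cake/orange/beer/emerald, house 4 = gelato/blue/lemonade/topaz.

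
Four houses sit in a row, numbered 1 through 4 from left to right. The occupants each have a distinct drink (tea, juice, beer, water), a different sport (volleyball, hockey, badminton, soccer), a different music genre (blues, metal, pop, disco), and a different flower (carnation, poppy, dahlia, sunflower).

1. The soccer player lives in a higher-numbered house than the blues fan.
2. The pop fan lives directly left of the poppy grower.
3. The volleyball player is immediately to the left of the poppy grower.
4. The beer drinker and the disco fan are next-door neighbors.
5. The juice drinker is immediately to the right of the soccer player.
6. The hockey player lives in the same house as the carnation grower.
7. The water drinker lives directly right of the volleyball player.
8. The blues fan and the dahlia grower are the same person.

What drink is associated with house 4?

The juice drinker is narrowed to house 3 or 4; consider each.
Placing it in house 3 leads to a contradiction, so it's in house 4.
Clue 5: the soccer player is in house 3.
The water drinker is narrowed to house 2 or 3; consider each.
Placing it in house 2 leads to a contradiction, so it's in house 3.
By clue 7, the volleyball player is in house 2.
The poppy grower is in house 3 (clue 3).
The only music genre still possible for house 4 is metal.
Clue 2: the pop fan is in house 2.
House 3's music genre must be disco (nothing else left).
Clue 4: the beer drinker is in house 2.
Clue 8 places the dahlia grower in house 1.
The only drink still possible for house 1 is tea.
The only music genre still possible for house 1 is blues.
House 2 flower: only sunflower fits.
That leaves carnation as the flower for house 4.
The hockey player is in house 4 (clue 6).
So house 1 gets badminton for sport.
So: house 1 = tea/badminton/blues/dahlia, house 2 = beer/volleyball/pop/sunflower, house 3 = water/soccer/disco/poppy, house 4 = juice/hockey/metal/carnation.

juice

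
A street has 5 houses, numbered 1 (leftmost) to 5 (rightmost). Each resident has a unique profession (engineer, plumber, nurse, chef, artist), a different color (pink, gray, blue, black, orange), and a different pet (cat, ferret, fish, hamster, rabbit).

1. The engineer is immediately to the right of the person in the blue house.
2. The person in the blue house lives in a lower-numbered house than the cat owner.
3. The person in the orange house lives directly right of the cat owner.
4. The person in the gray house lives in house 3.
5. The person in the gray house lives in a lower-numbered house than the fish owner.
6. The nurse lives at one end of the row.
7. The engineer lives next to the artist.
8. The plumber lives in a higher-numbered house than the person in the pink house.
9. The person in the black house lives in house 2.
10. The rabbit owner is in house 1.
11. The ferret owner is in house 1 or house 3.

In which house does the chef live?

Clue 4: the person in the gray house is in house 3.
Clue 9: the person in the black house is in house 2.
The rabbit owner is in house 1 (clue 10).
House 5 color: only orange fits.
The person in the blue house is in house 1 (clue 2).
By clue 3, the cat owner is in house 4.
That leaves pink as the color for house 4.
House 2's pet must be hamster (nothing else left).
House 3 pet: only ferret fits.
House 5's pet must be fish (nothing else left).
Clue 1: the engineer is in house 2.
Clue 8 places the plumber in house 5.
So house 1 gets nurse for profession.
That leaves artist as the profession for house 3.
The only profession still possible for house 4 is chef.
So: house 1 = nurse/blue/rabbit, house 2 = engineer/black/hamster, house 3 = artist/gray/ferret, house 4 = chef/pink/cat, house 5 = plumber/orange/fish.

4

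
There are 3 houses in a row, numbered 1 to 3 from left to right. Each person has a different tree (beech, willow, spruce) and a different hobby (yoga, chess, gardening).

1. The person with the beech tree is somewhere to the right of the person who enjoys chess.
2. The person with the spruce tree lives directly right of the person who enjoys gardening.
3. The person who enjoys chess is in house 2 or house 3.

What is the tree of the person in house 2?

spruce

From clue 3, the person who enjoys chess must be in house 2.
That leaves willow as the tree for house 1.
House 1's hobby must be gardening (nothing else left).
So house 3 gets yoga for hobby.
By clue 1, the person with the beech tree is in house 3.
By clue 2, the person with the spruce tree is in house 2.
So: house 1 = willow/gardening, house 2 = spruce/chess, house 3 = beech/yoga.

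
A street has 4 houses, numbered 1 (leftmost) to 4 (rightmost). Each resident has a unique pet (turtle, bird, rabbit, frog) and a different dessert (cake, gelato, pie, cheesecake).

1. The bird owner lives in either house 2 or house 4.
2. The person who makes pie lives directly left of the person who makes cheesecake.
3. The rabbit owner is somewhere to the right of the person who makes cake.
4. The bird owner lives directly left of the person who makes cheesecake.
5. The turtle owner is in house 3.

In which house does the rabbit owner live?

4

Clue 4 places the bird owner in house 2.
By clue 4, the person who makes cheesecake is in house 3.
Clue 5 places the turtle owner in house 3.
The only pet still possible for house 1 is frog.
House 4's pet must be rabbit (nothing else left).
House 4 dessert: only gelato fits.
By clue 2, the person who makes pie is in house 2.
The only dessert still possible for house 1 is cake.
So: house 1 = frog/cake, house 2 = bird/pie, house 3 = turtle/cheesecake, house 4 = rabbit/gelato.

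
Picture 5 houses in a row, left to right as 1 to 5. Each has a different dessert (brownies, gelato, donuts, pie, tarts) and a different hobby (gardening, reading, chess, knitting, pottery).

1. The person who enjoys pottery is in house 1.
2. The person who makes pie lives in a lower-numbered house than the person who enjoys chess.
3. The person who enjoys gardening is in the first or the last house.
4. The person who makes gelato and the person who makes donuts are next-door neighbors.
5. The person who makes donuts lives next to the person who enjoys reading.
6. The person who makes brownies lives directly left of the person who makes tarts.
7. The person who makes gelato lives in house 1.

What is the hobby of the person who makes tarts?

gardening

From clue 1, the person who enjoys pottery must be in house 1.
From clue 7, the person who makes gelato must be in house 1.
Clue 4: the person who makes donuts is in house 2.
By clue 5, the person who enjoys reading is in house 3.
So house 5 gets tarts for dessert.
So house 2 gets knitting for hobby.
House 4 hobby: only chess fits.
That leaves gardening as the hobby for house 5.
By clue 2, the person who makes pie is in house 3.
Clue 6: the person who makes brownies is in house 4.
So: house 1 = gelato/pottery, house 2 = donuts/knitting, house 3 = pie/reading, house 4 = brownies/chess, house 5 = tarts/gardening.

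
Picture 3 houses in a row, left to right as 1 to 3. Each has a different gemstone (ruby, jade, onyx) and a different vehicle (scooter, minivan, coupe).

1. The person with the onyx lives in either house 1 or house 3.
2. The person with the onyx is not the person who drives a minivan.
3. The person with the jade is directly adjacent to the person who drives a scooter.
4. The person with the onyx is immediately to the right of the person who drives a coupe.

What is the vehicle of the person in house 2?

By clue 4, the person with the onyx is in house 3.
By clue 4, the person who drives a coupe is in house 2.
The person who drives a minivan is in house 1 (clue 2).
By clue 3, the person with the jade is in house 2.
The only gemstone still possible for house 1 is ruby.
So house 3 gets scooter for vehicle.
So: house 1 = ruby/minivan, house 2 = jade/coupe, house 3 = onyx/scooter.

coupe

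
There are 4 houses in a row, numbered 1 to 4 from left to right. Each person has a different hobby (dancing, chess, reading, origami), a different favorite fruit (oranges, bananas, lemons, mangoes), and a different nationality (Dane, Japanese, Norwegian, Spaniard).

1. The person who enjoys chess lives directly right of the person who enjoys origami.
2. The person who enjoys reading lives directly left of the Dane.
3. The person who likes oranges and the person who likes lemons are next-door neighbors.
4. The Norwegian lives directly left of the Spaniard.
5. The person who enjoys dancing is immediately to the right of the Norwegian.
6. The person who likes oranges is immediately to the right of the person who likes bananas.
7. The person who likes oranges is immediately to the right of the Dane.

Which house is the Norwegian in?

3

The only favorite fruit still possible for house 1 is mangoes.
The person who enjoys reading is narrowed to house 1 or 2; consider each.
Placing it in house 2 leads to a contradiction, so it's in house 1.
The Dane is in house 2 (clue 2).
Clue 7: the person who likes oranges is in house 3.
House 2's favorite fruit must be bananas (nothing else left).
The only favorite fruit still possible for house 4 is lemons.
Clue 4 places the Norwegian in house 3.
Clue 4 places the Spaniard in house 4.
Clue 5: the person who enjoys dancing is in house 4.
So house 2 gets origami for hobby.
That leaves chess as the hobby for house 3.
House 1's nationality must be Japanese (nothing else left).
So: house 1 = reading/mangoes/Japanese, house 2 = origami/bananas/Dane, house 3 = chess/oranges/Norwegian, house 4 = dancing/lemons/Spaniard.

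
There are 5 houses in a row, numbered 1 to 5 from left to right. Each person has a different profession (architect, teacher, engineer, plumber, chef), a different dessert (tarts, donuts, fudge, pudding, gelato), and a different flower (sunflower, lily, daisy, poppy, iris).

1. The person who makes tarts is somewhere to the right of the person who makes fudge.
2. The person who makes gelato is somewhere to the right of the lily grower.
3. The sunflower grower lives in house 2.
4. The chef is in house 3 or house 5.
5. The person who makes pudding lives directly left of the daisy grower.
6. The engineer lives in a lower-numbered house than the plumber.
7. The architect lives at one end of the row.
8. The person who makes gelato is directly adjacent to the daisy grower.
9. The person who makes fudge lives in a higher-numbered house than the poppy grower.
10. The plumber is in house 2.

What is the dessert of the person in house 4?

Clue 3 places the sunflower grower in house 2.
Clue 10: the plumber is in house 2.
By clue 6, the engineer is in house 1.
House 4's profession must be teacher (nothing else left).
House 1 dessert: only donuts fits.
House 3's profession must be chef (nothing else left).
So house 5 gets architect for profession.
The poppy grower is narrowed to house 1 or 3; consider each.
Placing it in house 3 leads to a contradiction, so it's in house 1.
The person who makes gelato is narrowed to house 4 or 5; consider each.
Placing it in house 4 leads to a contradiction, so it's in house 5.
The daisy grower is in house 4 (clue 8).
So house 5 gets iris for flower.
Clue 5: the person who makes pudding is in house 3.
House 2 dessert: only fudge fits.
That leaves tarts as the dessert for house 4.
House 3's flower must be lily (nothing else left).
So: house 1 = engineer/donuts/poppy, house 2 = plumber/fudge/sunflower, house 3 = chef/pudding/lily, house 4 = teacher/tarts/daisy, house 5 = architect/gelato/iris.

tarts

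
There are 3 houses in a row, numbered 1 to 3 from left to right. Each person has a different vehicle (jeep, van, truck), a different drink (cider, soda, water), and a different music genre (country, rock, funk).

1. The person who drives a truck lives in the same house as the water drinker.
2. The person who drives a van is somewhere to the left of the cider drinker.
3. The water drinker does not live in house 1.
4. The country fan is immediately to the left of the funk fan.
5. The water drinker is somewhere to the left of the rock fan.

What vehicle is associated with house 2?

truck

Clue 5: the water drinker is in house 2.
By clue 5, the rock fan is in house 3.
So house 1 gets soda for drink.
The only drink still possible for house 3 is cider.
That leaves country as the music genre for house 1.
House 2 music genre: only funk fits.
Clue 1: the person who drives a truck is in house 2.
House 3's vehicle must be jeep (nothing else left).
House 1's vehicle must be van (nothing else left).
So: house 1 = van/soda/country, house 2 = truck/water/funk, house 3 = jeep/cider/rock.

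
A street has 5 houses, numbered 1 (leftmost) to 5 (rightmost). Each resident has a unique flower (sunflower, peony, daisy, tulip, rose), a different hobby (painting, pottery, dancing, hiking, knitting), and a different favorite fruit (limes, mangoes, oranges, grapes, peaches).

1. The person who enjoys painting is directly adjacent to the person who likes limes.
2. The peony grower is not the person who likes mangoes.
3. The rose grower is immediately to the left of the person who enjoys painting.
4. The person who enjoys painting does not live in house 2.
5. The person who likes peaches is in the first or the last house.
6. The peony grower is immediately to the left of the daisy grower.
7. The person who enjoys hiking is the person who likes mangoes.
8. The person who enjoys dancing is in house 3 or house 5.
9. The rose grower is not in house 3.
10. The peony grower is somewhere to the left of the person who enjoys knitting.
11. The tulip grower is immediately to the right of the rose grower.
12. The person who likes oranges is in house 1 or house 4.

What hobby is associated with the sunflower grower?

The rose grower is narrowed to house 2 or 4; consider each.
Placing it in house 2 leads to a contradiction, so it's in house 4.
The person who enjoys painting is in house 5 (clue 3).
By clue 11, the tulip grower is in house 5.
House 3's hobby must be dancing (nothing else left).
Clue 1: the person who likes limes is in house 4.
That leaves oranges as the favorite fruit for house 1.
That leaves grapes as the favorite fruit for house 3.
That leaves peaches as the favorite fruit for house 5.
By clue 2, the peony grower is in house 1.
Clue 6 places the daisy grower in house 2.
The person who enjoys hiking is in house 2 (clue 7).
So house 3 gets sunflower for flower.
So house 1 gets pottery for hobby.
House 4 hobby: only knitting fits.
So house 2 gets mangoes for favorite fruit.
So: house 1 = peony/pottery/oranges, house 2 = daisy/hiking/mangoes, house 3 = sunflower/dancing/grapes, house 4 = rose/knitting/limes, house 5 = tulip/painting/peaches.

dancing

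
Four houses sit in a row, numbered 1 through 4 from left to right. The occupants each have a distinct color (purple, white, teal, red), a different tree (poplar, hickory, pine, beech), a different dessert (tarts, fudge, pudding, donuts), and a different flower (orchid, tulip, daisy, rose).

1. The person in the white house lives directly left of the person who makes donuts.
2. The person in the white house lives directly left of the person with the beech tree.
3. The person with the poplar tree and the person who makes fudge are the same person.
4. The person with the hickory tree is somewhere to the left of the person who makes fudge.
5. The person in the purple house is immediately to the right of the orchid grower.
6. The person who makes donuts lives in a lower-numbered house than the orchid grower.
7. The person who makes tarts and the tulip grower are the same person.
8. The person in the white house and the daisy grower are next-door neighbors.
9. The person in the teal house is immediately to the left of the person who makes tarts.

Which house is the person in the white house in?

1

From clue 6, the person who makes donuts must be in house 2.
By clue 6, the orchid grower is in house 3.
House 1's dessert must be pudding (nothing else left).
The person in the white house is in house 1 (clue 1).
The person with the beech tree is in house 2 (clue 2).
From clue 5, the person in the purple house must be in house 4.
By clue 7, the person who makes tarts is in house 4.
From clue 7, the tulip grower must be in house 4.
Clue 8: the daisy grower is in house 2.
The person in the teal house is in house 3 (clue 9).
So house 2 gets red for color.
House 3's dessert must be fudge (nothing else left).
House 1 flower: only rose fits.
Clue 3 places the person with the poplar tree in house 3.
Clue 4 places the person with the hickory tree in house 1.
House 4's tree must be pine (nothing else left).
So: house 1 = white/hickory/pudding/rose, house 2 = red/beech/donuts/daisy, house 3 = teal/poplar/fudge/orchid, house 4 = purple/pine/tarts/tulip.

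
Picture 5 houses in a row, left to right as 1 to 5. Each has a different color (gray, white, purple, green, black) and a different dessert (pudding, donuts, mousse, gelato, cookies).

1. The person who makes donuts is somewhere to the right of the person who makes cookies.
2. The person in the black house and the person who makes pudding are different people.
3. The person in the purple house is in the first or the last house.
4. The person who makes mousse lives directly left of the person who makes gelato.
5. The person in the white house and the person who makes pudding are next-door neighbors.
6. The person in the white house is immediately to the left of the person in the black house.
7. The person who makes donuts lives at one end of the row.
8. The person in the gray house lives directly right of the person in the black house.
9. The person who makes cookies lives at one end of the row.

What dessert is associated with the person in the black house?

gelato

From clue 7, the person who makes donuts must be in house 5.
By clue 9, the person who makes cookies is in house 1.
The person in the purple house is narrowed to house 1 or 5; consider each.
Placing it in house 5 leads to a contradiction, so it's in house 1.
The person in the black house is narrowed to house 3 or 4; consider each.
Placing it in house 3 leads to a contradiction, so it's in house 4.
By clue 6, the person in the white house is in house 3.
By clue 8, the person in the gray house is in house 5.
So house 2 gets green for color.
House 4's dessert must be gelato (nothing else left).
Clue 4 places the person who makes mousse in house 3.
Clue 5 places the person who makes pudding in house 2.
So: house 1 = purple/cookies, house 2 = green/pudding, house 3 = white/mousse, house 4 = black/gelato, house 5 = gray/donuts.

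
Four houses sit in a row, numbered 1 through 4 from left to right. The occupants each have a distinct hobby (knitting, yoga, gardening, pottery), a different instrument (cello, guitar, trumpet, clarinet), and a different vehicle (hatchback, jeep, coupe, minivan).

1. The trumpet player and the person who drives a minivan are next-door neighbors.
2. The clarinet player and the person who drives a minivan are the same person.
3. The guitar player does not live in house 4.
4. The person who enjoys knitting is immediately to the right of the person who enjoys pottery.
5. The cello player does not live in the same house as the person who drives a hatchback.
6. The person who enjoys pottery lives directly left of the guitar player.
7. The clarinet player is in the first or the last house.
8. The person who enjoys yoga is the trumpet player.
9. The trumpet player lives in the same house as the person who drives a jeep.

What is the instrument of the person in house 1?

House 4 hobby: only gardening fits.
House 1's hobby must be pottery (nothing else left).
Clue 4 places the person who enjoys knitting in house 2.
The guitar player is in house 2 (clue 6).
That leaves yoga as the hobby for house 3.
The only instrument still possible for house 3 is trumpet.
From clue 1, the person who drives a minivan must be in house 4.
Clue 2: the clarinet player is in house 4.
By clue 9, the person who drives a jeep is in house 3.
House 1 instrument: only cello fits.
Clue 5: the person who drives a hatchback is in house 2.
So house 1 gets coupe for vehicle.
So: house 1 = pottery/cello/coupe, house 2 = knitting/guitar/hatchback, house 3 = yoga/trumpet/jeep, house 4 = gardening/clarinet/minivan.

cello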